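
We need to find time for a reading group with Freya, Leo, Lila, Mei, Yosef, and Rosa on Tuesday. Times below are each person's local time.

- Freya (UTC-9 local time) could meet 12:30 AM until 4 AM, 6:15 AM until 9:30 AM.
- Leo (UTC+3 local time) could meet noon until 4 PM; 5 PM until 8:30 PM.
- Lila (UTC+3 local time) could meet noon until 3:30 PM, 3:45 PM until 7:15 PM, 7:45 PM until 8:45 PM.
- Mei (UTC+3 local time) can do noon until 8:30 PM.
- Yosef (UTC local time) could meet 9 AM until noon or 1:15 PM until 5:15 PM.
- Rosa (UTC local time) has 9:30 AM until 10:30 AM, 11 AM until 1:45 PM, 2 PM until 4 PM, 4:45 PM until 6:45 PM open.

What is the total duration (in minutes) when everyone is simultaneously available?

195

Freya in UTC: 09:30-13:00, 15:15-18:30 (add 9h to convert from UTC-9).
Leo in UTC: 09:00-13:00, 14:00-17:30 (subtract 3h to convert from UTC+3).
Lila in UTC: 09:00-12:30, 12:45-16:15, 16:45-17:45 (subtract 3h to convert from UTC+3).
Mei in UTC: 09:00-17:30 (subtract 3h to convert from UTC+3).
Yosef in UTC: 09:00-12:00, 13:15-17:15.
Rosa in UTC: 09:30-10:30, 11:00-13:45, 14:00-16:00, 16:45-18:45.
Freya ∩ Leo: 09:30-13:00, 15:15-17:30.
Freya ∩ Leo ∩ Lila: 09:30-12:30, 12:45-13:00, 15:15-16:15, 16:45-17:30.
Freya ∩ Leo ∩ Lila ∩ Mei: 09:30-12:30, 12:45-13:00, 15:15-16:15, 16:45-17:30.
Freya ∩ Leo ∩ Lila ∩ Mei ∩ Yosef: 09:30-12:00, 15:15-16:15, 16:45-17:15.
Freya ∩ Leo ∩ Lila ∩ Mei ∩ Yosef ∩ Rosa: 09:30-10:30, 11:00-12:00, 15:15-16:00, 16:45-17:15.
Those are the intersection windows.
Summing the common windows: 60 + 60 + 45 + 30 = 195 minutes.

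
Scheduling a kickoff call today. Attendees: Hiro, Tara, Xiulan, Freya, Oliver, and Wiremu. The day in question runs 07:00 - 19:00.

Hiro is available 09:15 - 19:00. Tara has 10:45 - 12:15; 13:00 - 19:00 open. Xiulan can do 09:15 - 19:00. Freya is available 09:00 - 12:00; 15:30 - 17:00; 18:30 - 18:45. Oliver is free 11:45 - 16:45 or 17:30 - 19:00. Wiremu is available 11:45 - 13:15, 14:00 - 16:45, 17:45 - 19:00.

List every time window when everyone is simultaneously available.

11:45-12:00, 15:30-16:45, 18:30-18:45

Hiro ∩ Tara: 10:45-12:15, 13:00-19:00.
Hiro ∩ Tara ∩ Xiulan: 10:45-12:15, 13:00-19:00.
Hiro ∩ Tara ∩ Xiulan ∩ Freya: 10:45-12:00, 15:30-17:00, 18:30-18:45.
Hiro ∩ Tara ∩ Xiulan ∩ Freya ∩ Oliver: 11:45-12:00, 15:30-16:45, 18:30-18:45.
Hiro ∩ Tara ∩ Xiulan ∩ Freya ∩ Oliver ∩ Wiremu: 11:45-12:00, 15:30-16:45, 18:30-18:45.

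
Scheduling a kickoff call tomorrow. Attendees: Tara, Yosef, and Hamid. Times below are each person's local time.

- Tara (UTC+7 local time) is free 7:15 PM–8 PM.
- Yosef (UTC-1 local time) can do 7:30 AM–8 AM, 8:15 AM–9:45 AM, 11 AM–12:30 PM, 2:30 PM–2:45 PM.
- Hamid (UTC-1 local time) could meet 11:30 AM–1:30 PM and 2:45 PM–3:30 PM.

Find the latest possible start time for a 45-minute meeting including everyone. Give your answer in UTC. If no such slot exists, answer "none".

Tara in UTC: 12:15-13:00 (subtract 7h to convert from UTC+7).
Yosef in UTC: 08:30-09:00, 09:15-10:45, 12:00-13:30, 15:30-15:45 (add 1h to convert from UTC-1).
Hamid in UTC: 12:30-14:30, 15:45-16:30 (add 1h to convert from UTC-1).
Tara ∩ Yosef: 12:15-13:00.
Tara ∩ Yosef ∩ Hamid: 12:30-13:00.
So the common availability across everyone is 12:30-13:00.
No common window is at least 45 minutes long.

none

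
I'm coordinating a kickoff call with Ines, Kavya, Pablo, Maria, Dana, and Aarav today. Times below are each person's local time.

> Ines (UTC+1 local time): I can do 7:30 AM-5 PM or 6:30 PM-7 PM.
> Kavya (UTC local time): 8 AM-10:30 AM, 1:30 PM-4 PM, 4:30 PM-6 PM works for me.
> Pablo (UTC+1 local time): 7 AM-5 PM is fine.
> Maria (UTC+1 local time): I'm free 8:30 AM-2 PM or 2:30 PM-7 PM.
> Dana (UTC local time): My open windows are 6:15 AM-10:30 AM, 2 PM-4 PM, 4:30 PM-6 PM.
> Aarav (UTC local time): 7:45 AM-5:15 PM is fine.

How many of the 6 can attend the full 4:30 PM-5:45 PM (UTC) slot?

3

Ines in UTC: 06:30-16:00, 17:30-18:00 (subtract 1h to convert from UTC+1).
Kavya in UTC: 08:00-10:30, 13:30-16:00, 16:30-18:00.
Pablo in UTC: 06:00-16:00 (subtract 1h to convert from UTC+1).
Maria in UTC: 07:30-13:00, 13:30-18:00 (subtract 1h to convert from UTC+1).
Dana in UTC: 06:15-10:30, 14:00-16:00, 16:30-18:00.
Aarav in UTC: 07:45-17:15.
Kavya, Maria, and Dana can make the full 16:30-17:45 slot — that's 3.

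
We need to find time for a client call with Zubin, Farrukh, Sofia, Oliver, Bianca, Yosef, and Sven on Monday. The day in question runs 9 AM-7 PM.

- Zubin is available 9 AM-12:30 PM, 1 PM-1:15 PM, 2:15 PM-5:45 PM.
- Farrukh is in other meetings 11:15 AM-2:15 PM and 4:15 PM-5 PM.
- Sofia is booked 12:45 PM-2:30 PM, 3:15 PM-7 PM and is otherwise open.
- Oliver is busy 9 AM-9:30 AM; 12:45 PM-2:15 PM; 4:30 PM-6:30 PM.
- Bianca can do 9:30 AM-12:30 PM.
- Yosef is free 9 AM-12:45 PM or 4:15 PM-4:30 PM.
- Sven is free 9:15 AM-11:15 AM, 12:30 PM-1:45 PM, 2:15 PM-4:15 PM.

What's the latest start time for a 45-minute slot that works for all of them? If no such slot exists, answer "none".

10:30

Zubin free: 09:00-12:30, 13:00-13:15, 14:15-17:45.
Farrukh free: 09:00-11:15, 14:15-16:15, 17:00-19:00 (invert busy blocks within the working day).
Sofia free: 09:00-12:45, 14:30-15:15 (invert busy blocks within the working day).
Oliver free: 09:30-12:45, 14:15-16:30, 18:30-19:00 (invert busy blocks within the working day).
Bianca free: 09:30-12:30.
Yosef free: 09:00-12:45, 16:15-16:30.
Sven free: 09:15-11:15, 12:30-13:45, 14:15-16:15.
Zubin ∩ Farrukh: 09:00-11:15, 14:15-16:15, 17:00-17:45.
Zubin ∩ Farrukh ∩ Sofia: 09:00-11:15, 14:30-15:15.
Zubin ∩ Farrukh ∩ Sofia ∩ Oliver: 09:30-11:15, 14:30-15:15.
Zubin ∩ Farrukh ∩ Sofia ∩ Oliver ∩ Bianca: 09:30-11:15.
Zubin ∩ Farrukh ∩ Sofia ∩ Oliver ∩ Bianca ∩ Yosef: 09:30-11:15.
Zubin ∩ Farrukh ∩ Sofia ∩ Oliver ∩ Bianca ∩ Yosef ∩ Sven: 09:30-11:15.
The last common window of at least 45 minutes is 09:30-11:15; a 45-minute meeting can start as late as 10:30 and still end by 11:15.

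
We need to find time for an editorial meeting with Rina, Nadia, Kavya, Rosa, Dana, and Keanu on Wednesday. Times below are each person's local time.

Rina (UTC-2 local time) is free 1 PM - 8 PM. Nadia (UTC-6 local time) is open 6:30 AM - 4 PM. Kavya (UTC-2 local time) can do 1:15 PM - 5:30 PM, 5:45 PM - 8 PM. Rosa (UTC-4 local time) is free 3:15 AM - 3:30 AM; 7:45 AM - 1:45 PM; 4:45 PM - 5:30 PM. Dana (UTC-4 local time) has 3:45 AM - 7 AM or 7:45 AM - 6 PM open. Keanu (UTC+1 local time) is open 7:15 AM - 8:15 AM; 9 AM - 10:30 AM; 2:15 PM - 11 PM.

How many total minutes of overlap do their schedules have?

Rina in UTC: 15:00-22:00 (add 2h to convert from UTC-2).
Nadia in UTC: 12:30-22:00 (add 6h to convert from UTC-6).
Kavya in UTC: 15:15-19:30, 19:45-22:00 (add 2h to convert from UTC-2).
Rosa in UTC: 07:15-07:30, 11:45-17:45, 20:45-21:30 (add 4h to convert from UTC-4).
Dana in UTC: 07:45-11:00, 11:45-22:00 (add 4h to convert from UTC-4).
Keanu in UTC: 06:15-07:15, 08:00-09:30, 13:15-22:00 (subtract 1h to convert from UTC+1).
Rina ∩ Nadia: 15:00-22:00.
Rina ∩ Nadia ∩ Kavya: 15:15-19:30, 19:45-22:00.
Rina ∩ Nadia ∩ Kavya ∩ Rosa: 15:15-17:45, 20:45-21:30.
Rina ∩ Nadia ∩ Kavya ∩ Rosa ∩ Dana: 15:15-17:45, 20:45-21:30.
Rina ∩ Nadia ∩ Kavya ∩ Rosa ∩ Dana ∩ Keanu: 15:15-17:45, 20:45-21:30.
So the common availability across everyone is 15:15-17:45, 20:45-21:30.
Summing the common windows: 150 + 45 = 195 minutes.

195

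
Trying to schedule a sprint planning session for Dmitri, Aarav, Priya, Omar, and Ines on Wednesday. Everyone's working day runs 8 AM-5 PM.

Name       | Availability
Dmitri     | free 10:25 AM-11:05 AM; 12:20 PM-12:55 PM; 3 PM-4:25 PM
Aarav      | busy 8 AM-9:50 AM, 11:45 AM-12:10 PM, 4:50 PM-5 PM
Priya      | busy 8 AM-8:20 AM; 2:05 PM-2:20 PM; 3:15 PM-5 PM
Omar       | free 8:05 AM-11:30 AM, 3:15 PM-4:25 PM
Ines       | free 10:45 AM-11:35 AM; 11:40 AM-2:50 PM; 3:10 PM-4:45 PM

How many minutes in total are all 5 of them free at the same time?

20

Dmitri free: 10:25-11:05, 12:20-12:55, 15:00-16:25.
Aarav free: 09:50-11:45, 12:10-16:50 (invert busy blocks within the working day).
Priya free: 08:20-14:05, 14:20-15:15 (invert busy blocks within the working day).
Omar free: 08:05-11:30, 15:15-16:25.
Ines free: 10:45-11:35, 11:40-14:50, 15:10-16:45.
Dmitri ∩ Aarav: 10:25-11:05, 12:20-12:55, 15:00-16:25.
Dmitri ∩ Aarav ∩ Priya: 10:25-11:05, 12:20-12:55, 15:00-15:15.
Dmitri ∩ Aarav ∩ Priya ∩ Omar: 10:25-11:05.
Dmitri ∩ Aarav ∩ Priya ∩ Omar ∩ Ines: 10:45-11:05.
That's a single block of 20 minutes.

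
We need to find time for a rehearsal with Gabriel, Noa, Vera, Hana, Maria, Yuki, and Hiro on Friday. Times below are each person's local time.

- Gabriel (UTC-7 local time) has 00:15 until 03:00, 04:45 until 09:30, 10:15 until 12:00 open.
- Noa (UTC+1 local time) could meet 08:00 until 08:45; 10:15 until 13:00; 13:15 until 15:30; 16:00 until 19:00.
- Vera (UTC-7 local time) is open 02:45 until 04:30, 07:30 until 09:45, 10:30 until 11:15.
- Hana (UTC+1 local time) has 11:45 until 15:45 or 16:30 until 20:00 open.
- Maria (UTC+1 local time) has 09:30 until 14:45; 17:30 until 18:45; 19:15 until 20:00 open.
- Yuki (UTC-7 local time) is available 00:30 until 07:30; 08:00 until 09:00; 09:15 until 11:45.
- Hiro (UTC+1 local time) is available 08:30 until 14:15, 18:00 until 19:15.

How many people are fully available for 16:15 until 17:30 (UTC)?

Gabriel in UTC: 07:15-10:00, 11:45-16:30, 17:15-19:00 (add 7h to convert from UTC-7).
Noa in UTC: 07:00-07:45, 09:15-12:00, 12:15-14:30, 15:00-18:00 (subtract 1h to convert from UTC+1).
Vera in UTC: 09:45-11:30, 14:30-16:45, 17:30-18:15 (add 7h to convert from UTC-7).
Hana in UTC: 10:45-14:45, 15:30-19:00 (subtract 1h to convert from UTC+1).
Maria in UTC: 08:30-13:45, 16:30-17:45, 18:15-19:00 (subtract 1h to convert from UTC+1).
Yuki in UTC: 07:30-14:30, 15:00-16:00, 16:15-18:45 (add 7h to convert from UTC-7).
Hiro in UTC: 07:30-13:15, 17:00-18:15 (subtract 1h to convert from UTC+1).
Noa, Hana, and Yuki can make the full 16:15-17:30 slot — that's 3.

3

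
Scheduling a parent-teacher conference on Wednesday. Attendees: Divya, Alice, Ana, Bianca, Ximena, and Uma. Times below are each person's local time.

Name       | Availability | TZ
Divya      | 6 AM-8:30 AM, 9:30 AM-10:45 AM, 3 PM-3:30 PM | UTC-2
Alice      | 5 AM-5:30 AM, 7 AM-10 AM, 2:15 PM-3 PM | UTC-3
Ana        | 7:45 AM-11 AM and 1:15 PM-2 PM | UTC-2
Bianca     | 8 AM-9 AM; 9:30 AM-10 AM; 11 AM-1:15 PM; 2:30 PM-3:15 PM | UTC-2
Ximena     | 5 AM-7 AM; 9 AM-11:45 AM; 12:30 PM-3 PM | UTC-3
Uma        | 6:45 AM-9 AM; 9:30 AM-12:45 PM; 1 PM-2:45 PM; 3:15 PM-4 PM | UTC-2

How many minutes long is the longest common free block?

0

Divya in UTC: 08:00-10:30, 11:30-12:45, 17:00-17:30 (add 2h to convert from UTC-2).
Alice in UTC: 08:00-08:30, 10:00-13:00, 17:15-18:00 (add 3h to convert from UTC-3).
Ana in UTC: 09:45-13:00, 15:15-16:00 (add 2h to convert from UTC-2).
Bianca in UTC: 10:00-11:00, 11:30-12:00, 13:00-15:15, 16:30-17:15 (add 2h to convert from UTC-2).
Ximena in UTC: 08:00-10:00, 12:00-14:45, 15:30-18:00 (add 3h to convert from UTC-3).
Uma in UTC: 08:45-11:00, 11:30-14:45, 15:00-16:45, 17:15-18:00 (add 2h to convert from UTC-2).
Divya ∩ Alice: 08:00-08:30, 10:00-10:30, 11:30-12:45, 17:15-17:30.
Divya ∩ Alice ∩ Ana: 10:00-10:30, 11:30-12:45.
Divya ∩ Alice ∩ Ana ∩ Bianca: 10:00-10:30, 11:30-12:00.
Divya ∩ Alice ∩ Ana ∩ Bianca ∩ Ximena: ∅.
Divya ∩ Alice ∩ Ana ∩ Bianca ∩ Ximena ∩ Uma: ∅.
There is no time when everyone is free.
No common window exists, so the longest block is 0 minutes.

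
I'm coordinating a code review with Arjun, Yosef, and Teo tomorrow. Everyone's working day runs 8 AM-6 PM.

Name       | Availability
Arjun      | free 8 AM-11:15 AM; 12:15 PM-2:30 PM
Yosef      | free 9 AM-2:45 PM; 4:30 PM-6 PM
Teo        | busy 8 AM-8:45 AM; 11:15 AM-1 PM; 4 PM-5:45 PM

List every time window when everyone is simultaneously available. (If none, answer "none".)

09:00-11:15, 13:00-14:30

Arjun free: 08:00-11:15, 12:15-14:30.
Yosef free: 09:00-14:45, 16:30-18:00.
Teo free: 08:45-11:15, 13:00-16:00, 17:45-18:00 (invert busy blocks within the working day).
Arjun ∩ Yosef: 09:00-11:15, 12:15-14:30.
Arjun ∩ Yosef ∩ Teo: 09:00-11:15, 13:00-14:30.
Those are the intersection windows.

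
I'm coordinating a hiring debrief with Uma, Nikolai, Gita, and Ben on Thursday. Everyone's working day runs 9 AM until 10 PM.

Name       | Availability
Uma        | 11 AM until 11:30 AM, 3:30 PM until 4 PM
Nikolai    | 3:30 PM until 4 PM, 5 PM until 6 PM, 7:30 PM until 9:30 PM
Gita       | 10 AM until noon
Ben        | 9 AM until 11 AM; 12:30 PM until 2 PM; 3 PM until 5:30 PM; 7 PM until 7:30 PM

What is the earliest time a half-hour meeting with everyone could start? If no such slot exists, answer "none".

Uma ∩ Nikolai: 15:30-16:00.
Uma ∩ Nikolai ∩ Gita: ∅.
Uma ∩ Nikolai ∩ Gita ∩ Ben: ∅.
There is no time when everyone is free.
No common window is at least 30 minutes long.

none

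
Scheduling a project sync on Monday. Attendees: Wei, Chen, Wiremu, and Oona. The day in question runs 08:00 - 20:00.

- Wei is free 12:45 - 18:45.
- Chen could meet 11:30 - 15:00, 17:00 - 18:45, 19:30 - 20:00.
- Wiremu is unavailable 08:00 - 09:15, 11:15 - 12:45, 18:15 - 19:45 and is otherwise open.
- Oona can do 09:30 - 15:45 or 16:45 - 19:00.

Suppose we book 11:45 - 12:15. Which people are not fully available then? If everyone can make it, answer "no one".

Wei free: 12:45-18:45.
Chen free: 11:30-15:00, 17:00-18:45, 19:30-20:00.
Wiremu free: 09:15-11:15, 12:45-18:15, 19:45-20:00 (invert busy blocks within the working day).
Oona free: 09:30-15:45, 16:45-19:00.
Wei: not fully free for 11:45-12:15. Chen: free for 11:45-12:15. Wiremu: not fully free for 11:45-12:15. Oona: free for 11:45-12:15.

Wei, Wiremu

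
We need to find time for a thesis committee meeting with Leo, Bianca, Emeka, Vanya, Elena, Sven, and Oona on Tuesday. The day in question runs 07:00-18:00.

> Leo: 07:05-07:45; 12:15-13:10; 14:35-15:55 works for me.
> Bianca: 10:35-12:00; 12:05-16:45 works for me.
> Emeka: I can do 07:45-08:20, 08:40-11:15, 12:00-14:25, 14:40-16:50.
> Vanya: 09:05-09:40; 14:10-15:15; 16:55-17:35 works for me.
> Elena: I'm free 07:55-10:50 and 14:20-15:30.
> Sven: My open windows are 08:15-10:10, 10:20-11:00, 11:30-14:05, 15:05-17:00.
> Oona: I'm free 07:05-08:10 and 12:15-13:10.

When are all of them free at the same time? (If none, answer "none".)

Leo ∩ Bianca: 12:15-13:10, 14:35-15:55.
Leo ∩ Bianca ∩ Emeka: 12:15-13:10, 14:40-15:55.
Leo ∩ Bianca ∩ Emeka ∩ Vanya: 14:40-15:15.
Leo ∩ Bianca ∩ Emeka ∩ Vanya ∩ Elena: 14:40-15:15.
Leo ∩ Bianca ∩ Emeka ∩ Vanya ∩ Elena ∩ Sven: 15:05-15:15.
Leo ∩ Bianca ∩ Emeka ∩ Vanya ∩ Elena ∩ Sven ∩ Oona: ∅.
There is no time when everyone is free.

none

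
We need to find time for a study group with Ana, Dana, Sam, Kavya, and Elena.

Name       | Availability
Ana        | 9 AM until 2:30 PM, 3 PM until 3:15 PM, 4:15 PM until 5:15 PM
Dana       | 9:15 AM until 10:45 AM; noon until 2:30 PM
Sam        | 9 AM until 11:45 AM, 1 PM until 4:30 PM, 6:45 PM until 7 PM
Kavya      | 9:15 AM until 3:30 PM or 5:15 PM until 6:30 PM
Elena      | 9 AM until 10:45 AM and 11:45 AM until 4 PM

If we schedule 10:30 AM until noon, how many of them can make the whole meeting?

2

Ana and Kavya can make the full 10:30-12:00 slot — that's 2.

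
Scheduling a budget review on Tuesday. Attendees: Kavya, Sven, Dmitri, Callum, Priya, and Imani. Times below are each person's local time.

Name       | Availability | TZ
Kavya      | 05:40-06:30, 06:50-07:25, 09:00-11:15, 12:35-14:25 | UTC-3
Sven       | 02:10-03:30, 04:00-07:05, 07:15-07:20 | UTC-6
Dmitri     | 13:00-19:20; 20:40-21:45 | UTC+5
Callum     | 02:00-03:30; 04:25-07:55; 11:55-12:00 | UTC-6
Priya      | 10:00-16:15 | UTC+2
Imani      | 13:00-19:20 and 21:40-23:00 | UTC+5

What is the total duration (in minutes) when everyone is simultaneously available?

120

Kavya in UTC: 08:40-09:30, 09:50-10:25, 12:00-14:15, 15:35-17:25 (add 3h to convert from UTC-3).
Sven in UTC: 08:10-09:30, 10:00-13:05, 13:15-13:20 (add 6h to convert from UTC-6).
Dmitri in UTC: 08:00-14:20, 15:40-16:45 (subtract 5h to convert from UTC+5).
Callum in UTC: 08:00-09:30, 10:25-13:55, 17:55-18:00 (add 6h to convert from UTC-6).
Priya in UTC: 08:00-14:15 (subtract 2h to convert from UTC+2).
Imani in UTC: 08:00-14:20, 16:40-18:00 (subtract 5h to convert from UTC+5).
Kavya ∩ Sven: 08:40-09:30, 10:00-10:25, 12:00-13:05, 13:15-13:20.
Kavya ∩ Sven ∩ Dmitri: 08:40-09:30, 10:00-10:25, 12:00-13:05, 13:15-13:20.
Kavya ∩ Sven ∩ Dmitri ∩ Callum: 08:40-09:30, 12:00-13:05, 13:15-13:20.
Kavya ∩ Sven ∩ Dmitri ∩ Callum ∩ Priya: 08:40-09:30, 12:00-13:05, 13:15-13:20.
Kavya ∩ Sven ∩ Dmitri ∩ Callum ∩ Priya ∩ Imani: 08:40-09:30, 12:00-13:05, 13:15-13:20.
Summing the common windows: 50 + 65 + 5 = 120 minutes.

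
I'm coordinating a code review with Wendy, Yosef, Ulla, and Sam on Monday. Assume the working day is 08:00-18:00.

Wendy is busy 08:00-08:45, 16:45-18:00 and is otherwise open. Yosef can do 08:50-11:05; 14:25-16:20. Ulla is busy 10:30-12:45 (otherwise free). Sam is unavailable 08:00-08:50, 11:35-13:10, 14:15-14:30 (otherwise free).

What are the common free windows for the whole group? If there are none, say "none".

08:50-10:30, 14:30-16:20

Wendy free: 08:45-16:45 (invert busy blocks within the working day).
Yosef free: 08:50-11:05, 14:25-16:20.
Ulla free: 08:00-10:30, 12:45-18:00 (invert busy blocks within the working day).
Sam free: 08:50-11:35, 13:10-14:15, 14:30-18:00 (invert busy blocks within the working day).
Wendy ∩ Yosef: 08:50-11:05, 14:25-16:20.
Wendy ∩ Yosef ∩ Ulla: 08:50-10:30, 14:25-16:20.
Wendy ∩ Yosef ∩ Ulla ∩ Sam: 08:50-10:30, 14:30-16:20.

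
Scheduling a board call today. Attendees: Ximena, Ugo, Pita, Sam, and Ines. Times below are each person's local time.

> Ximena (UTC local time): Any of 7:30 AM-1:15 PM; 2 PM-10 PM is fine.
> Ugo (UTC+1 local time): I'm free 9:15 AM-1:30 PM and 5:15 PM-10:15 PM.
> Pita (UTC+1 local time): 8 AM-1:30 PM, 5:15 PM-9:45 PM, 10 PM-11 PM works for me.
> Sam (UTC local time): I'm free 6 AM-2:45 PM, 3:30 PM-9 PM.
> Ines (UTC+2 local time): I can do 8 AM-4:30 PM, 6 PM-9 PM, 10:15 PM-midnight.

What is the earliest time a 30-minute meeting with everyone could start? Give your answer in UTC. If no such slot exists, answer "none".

08:15

Ximena in UTC: 07:30-13:15, 14:00-22:00.
Ugo in UTC: 08:15-12:30, 16:15-21:15 (subtract 1h to convert from UTC+1).
Pita in UTC: 07:00-12:30, 16:15-20:45, 21:00-22:00 (subtract 1h to convert from UTC+1).
Sam in UTC: 06:00-14:45, 15:30-21:00.
Ines in UTC: 06:00-14:30, 16:00-19:00, 20:15-22:00 (subtract 2h to convert from UTC+2).
Ximena ∩ Ugo: 08:15-12:30, 16:15-21:15.
Ximena ∩ Ugo ∩ Pita: 08:15-12:30, 16:15-20:45, 21:00-21:15.
Ximena ∩ Ugo ∩ Pita ∩ Sam: 08:15-12:30, 16:15-20:45.
Ximena ∩ Ugo ∩ Pita ∩ Sam ∩ Ines: 08:15-12:30, 16:15-19:00, 20:15-20:45.
The first common window of at least 30 minutes is 08:15-12:30, so the earliest start is 08:15.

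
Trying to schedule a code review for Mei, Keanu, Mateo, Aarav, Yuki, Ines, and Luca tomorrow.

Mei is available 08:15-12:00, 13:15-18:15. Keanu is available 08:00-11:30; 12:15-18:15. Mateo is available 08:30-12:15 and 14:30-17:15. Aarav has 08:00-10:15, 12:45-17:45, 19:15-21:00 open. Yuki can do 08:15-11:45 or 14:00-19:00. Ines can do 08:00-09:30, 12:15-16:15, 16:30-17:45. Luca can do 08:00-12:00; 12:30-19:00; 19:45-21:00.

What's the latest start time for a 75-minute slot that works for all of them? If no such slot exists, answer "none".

Mei ∩ Keanu: 08:15-11:30, 13:15-18:15.
Mei ∩ Keanu ∩ Mateo: 08:30-11:30, 14:30-17:15.
Mei ∩ Keanu ∩ Mateo ∩ Aarav: 08:30-10:15, 14:30-17:15.
Mei ∩ Keanu ∩ Mateo ∩ Aarav ∩ Yuki: 08:30-10:15, 14:30-17:15.
Mei ∩ Keanu ∩ Mateo ∩ Aarav ∩ Yuki ∩ Ines: 08:30-09:30, 14:30-16:15, 16:30-17:15.
Mei ∩ Keanu ∩ Mateo ∩ Aarav ∩ Yuki ∩ Ines ∩ Luca: 08:30-09:30, 14:30-16:15, 16:30-17:15.
The last common window of at least 75 minutes is 14:30-16:15; a 75-minute meeting can start as late as 15:00 and still end by 16:15.

15:00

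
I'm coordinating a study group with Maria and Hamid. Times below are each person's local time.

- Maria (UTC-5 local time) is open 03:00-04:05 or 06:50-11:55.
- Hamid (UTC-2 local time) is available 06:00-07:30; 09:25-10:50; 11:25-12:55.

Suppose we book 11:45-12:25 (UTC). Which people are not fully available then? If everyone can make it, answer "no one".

Maria in UTC: 08:00-09:05, 11:50-16:55 (add 5h to convert from UTC-5).
Hamid in UTC: 08:00-09:30, 11:25-12:50, 13:25-14:55 (add 2h to convert from UTC-2).
Maria: not fully free for 11:45-12:25. Hamid: free for 11:45-12:25.

Maria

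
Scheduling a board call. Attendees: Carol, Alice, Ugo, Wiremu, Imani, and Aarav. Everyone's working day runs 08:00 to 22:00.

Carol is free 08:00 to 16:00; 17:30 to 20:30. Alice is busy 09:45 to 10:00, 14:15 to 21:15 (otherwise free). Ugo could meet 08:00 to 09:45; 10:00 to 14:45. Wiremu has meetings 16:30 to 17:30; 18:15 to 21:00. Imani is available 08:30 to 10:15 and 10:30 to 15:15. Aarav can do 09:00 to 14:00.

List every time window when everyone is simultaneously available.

09:00-09:45, 10:00-10:15, 10:30-14:00

Carol free: 08:00-16:00, 17:30-20:30.
Alice free: 08:00-09:45, 10:00-14:15, 21:15-22:00 (invert busy blocks within the working day).
Ugo free: 08:00-09:45, 10:00-14:45.
Wiremu free: 08:00-16:30, 17:30-18:15, 21:00-22:00 (invert busy blocks within the working day).
Imani free: 08:30-10:15, 10:30-15:15.
Aarav free: 09:00-14:00.
Carol ∩ Alice: 08:00-09:45, 10:00-14:15.
Carol ∩ Alice ∩ Ugo: 08:00-09:45, 10:00-14:15.
Carol ∩ Alice ∩ Ugo ∩ Wiremu: 08:00-09:45, 10:00-14:15.
Carol ∩ Alice ∩ Ugo ∩ Wiremu ∩ Imani: 08:30-09:45, 10:00-10:15, 10:30-14:15.
Carol ∩ Alice ∩ Ugo ∩ Wiremu ∩ Imani ∩ Aarav: 09:00-09:45, 10:00-10:15, 10:30-14:00.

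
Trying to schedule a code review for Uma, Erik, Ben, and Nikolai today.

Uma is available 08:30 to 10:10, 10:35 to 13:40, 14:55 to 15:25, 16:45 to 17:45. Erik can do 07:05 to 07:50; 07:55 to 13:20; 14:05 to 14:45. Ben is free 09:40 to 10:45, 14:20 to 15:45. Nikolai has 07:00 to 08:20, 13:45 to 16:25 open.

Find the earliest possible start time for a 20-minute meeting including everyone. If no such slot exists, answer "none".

none

Uma ∩ Erik: 08:30-10:10, 10:35-13:20.
Uma ∩ Erik ∩ Ben: 09:40-10:10, 10:35-10:45.
Uma ∩ Erik ∩ Ben ∩ Nikolai: ∅.
There is no time when everyone is free.
No common window is at least 20 minutes long.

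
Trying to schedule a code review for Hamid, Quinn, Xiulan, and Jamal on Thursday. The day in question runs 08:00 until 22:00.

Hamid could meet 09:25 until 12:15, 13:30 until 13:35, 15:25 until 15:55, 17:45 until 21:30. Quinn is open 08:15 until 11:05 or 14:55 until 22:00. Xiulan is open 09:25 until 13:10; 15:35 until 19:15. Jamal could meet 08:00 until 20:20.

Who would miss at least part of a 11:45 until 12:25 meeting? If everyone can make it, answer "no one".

Hamid, Quinn

Hamid: not fully free for 11:45-12:25. Quinn: not fully free for 11:45-12:25. Xiulan: free for 11:45-12:25. Jamal: free for 11:45-12:25.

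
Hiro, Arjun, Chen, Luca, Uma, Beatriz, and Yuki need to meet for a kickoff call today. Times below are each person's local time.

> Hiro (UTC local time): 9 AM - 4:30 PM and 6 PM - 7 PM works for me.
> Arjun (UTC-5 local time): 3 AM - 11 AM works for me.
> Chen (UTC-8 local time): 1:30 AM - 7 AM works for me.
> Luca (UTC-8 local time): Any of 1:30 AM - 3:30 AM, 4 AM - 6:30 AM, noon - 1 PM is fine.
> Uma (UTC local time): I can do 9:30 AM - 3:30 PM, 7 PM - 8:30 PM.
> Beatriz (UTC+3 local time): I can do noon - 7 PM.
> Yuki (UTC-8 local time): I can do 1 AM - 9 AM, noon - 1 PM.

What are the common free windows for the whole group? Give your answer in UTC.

09:30-11:30, 12:00-14:30

Hiro in UTC: 09:00-16:30, 18:00-19:00.
Arjun in UTC: 08:00-16:00 (add 5h to convert from UTC-5).
Chen in UTC: 09:30-15:00 (add 8h to convert from UTC-8).
Luca in UTC: 09:30-11:30, 12:00-14:30, 20:00-21:00 (add 8h to convert from UTC-8).
Uma in UTC: 09:30-15:30, 19:00-20:30.
Beatriz in UTC: 09:00-16:00 (subtract 3h to convert from UTC+3).
Yuki in UTC: 09:00-17:00, 20:00-21:00 (add 8h to convert from UTC-8).
Hiro ∩ Arjun: 09:00-16:00.
Hiro ∩ Arjun ∩ Chen: 09:30-15:00.
Hiro ∩ Arjun ∩ Chen ∩ Luca: 09:30-11:30, 12:00-14:30.
Hiro ∩ Arjun ∩ Chen ∩ Luca ∩ Uma: 09:30-11:30, 12:00-14:30.
Hiro ∩ Arjun ∩ Chen ∩ Luca ∩ Uma ∩ Beatriz: 09:30-11:30, 12:00-14:30.
Hiro ∩ Arjun ∩ Chen ∩ Luca ∩ Uma ∩ Beatriz ∩ Yuki: 09:30-11:30, 12:00-14:30.
So the common availability across everyone is 09:30-11:30, 12:00-14:30.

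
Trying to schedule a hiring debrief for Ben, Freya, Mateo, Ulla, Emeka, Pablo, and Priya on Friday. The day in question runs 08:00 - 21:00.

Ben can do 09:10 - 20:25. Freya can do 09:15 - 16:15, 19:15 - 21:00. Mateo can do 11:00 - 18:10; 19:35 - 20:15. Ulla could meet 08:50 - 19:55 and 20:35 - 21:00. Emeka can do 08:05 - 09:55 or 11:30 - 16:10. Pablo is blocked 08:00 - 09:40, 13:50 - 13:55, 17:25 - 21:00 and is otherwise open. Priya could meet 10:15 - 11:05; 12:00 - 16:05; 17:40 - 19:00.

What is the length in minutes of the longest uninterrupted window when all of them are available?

Ben free: 09:10-20:25.
Freya free: 09:15-16:15, 19:15-21:00.
Mateo free: 11:00-18:10, 19:35-20:15.
Ulla free: 08:50-19:55, 20:35-21:00.
Emeka free: 08:05-09:55, 11:30-16:10.
Pablo free: 09:40-13:50, 13:55-17:25 (invert busy blocks within the working day).
Priya free: 10:15-11:05, 12:00-16:05, 17:40-19:00.
Ben ∩ Freya: 09:15-16:15, 19:15-20:25.
Ben ∩ Freya ∩ Mateo: 11:00-16:15, 19:35-20:15.
Ben ∩ Freya ∩ Mateo ∩ Ulla: 11:00-16:15, 19:35-19:55.
Ben ∩ Freya ∩ Mateo ∩ Ulla ∩ Emeka: 11:30-16:10.
Ben ∩ Freya ∩ Mateo ∩ Ulla ∩ Emeka ∩ Pablo: 11:30-13:50, 13:55-16:10.
Ben ∩ Freya ∩ Mateo ∩ Ulla ∩ Emeka ∩ Pablo ∩ Priya: 12:00-13:50, 13:55-16:05.
The longest is 13:55-16:05 at 130 minutes.

130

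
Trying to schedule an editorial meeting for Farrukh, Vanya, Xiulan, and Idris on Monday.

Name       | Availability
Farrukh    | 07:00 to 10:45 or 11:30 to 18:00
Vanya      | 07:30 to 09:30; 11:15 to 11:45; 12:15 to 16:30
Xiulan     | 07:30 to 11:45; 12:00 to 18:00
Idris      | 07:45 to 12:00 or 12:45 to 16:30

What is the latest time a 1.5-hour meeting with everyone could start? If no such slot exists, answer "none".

Farrukh ∩ Vanya: 07:30-09:30, 11:30-11:45, 12:15-16:30.
Farrukh ∩ Vanya ∩ Xiulan: 07:30-09:30, 11:30-11:45, 12:15-16:30.
Farrukh ∩ Vanya ∩ Xiulan ∩ Idris: 07:45-09:30, 11:30-11:45, 12:45-16:30.
So the common availability across everyone is 07:45-09:30, 11:30-11:45, 12:45-16:30.
The last common window of at least 90 minutes is 12:45-16:30; a 90-minute meeting can start as late as 15:00 and still end by 16:30.

15:00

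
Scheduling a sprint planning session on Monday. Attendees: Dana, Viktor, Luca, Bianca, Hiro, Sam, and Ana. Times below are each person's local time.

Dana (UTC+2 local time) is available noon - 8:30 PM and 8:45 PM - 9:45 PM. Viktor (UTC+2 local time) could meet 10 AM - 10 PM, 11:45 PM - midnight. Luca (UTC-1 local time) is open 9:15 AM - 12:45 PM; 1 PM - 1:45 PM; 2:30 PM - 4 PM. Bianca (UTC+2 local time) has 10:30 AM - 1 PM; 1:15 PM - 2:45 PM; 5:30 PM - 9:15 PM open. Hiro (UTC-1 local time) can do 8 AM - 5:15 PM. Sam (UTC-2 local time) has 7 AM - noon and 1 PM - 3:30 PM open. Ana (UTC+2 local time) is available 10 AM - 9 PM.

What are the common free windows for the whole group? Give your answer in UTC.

Dana in UTC: 10:00-18:30, 18:45-19:45 (subtract 2h to convert from UTC+2).
Viktor in UTC: 08:00-20:00, 21:45-22:00 (subtract 2h to convert from UTC+2).
Luca in UTC: 10:15-13:45, 14:00-14:45, 15:30-17:00 (add 1h to convert from UTC-1).
Bianca in UTC: 08:30-11:00, 11:15-12:45, 15:30-19:15 (subtract 2h to convert from UTC+2).
Hiro in UTC: 09:00-18:15 (add 1h to convert from UTC-1).
Sam in UTC: 09:00-14:00, 15:00-17:30 (add 2h to convert from UTC-2).
Ana in UTC: 08:00-19:00 (subtract 2h to convert from UTC+2).
Dana ∩ Viktor: 10:00-18:30, 18:45-19:45.
Dana ∩ Viktor ∩ Luca: 10:15-13:45, 14:00-14:45, 15:30-17:00.
Dana ∩ Viktor ∩ Luca ∩ Bianca: 10:15-11:00, 11:15-12:45, 15:30-17:00.
Dana ∩ Viktor ∩ Luca ∩ Bianca ∩ Hiro: 10:15-11:00, 11:15-12:45, 15:30-17:00.
Dana ∩ Viktor ∩ Luca ∩ Bianca ∩ Hiro ∩ Sam: 10:15-11:00, 11:15-12:45, 15:30-17:00.
Dana ∩ Viktor ∩ Luca ∩ Bianca ∩ Hiro ∩ Sam ∩ Ana: 10:15-11:00, 11:15-12:45, 15:30-17:00.

10:15-11:00, 11:15-12:45, 15:30-17:00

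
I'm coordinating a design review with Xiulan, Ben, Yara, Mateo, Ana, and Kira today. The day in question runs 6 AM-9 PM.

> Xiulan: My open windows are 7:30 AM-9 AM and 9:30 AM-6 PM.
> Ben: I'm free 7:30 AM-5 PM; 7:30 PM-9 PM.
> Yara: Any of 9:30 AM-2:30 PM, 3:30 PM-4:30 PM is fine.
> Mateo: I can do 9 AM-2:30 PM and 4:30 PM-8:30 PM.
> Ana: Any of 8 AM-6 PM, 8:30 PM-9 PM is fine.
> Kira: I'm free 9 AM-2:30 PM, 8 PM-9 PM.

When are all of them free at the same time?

09:30-14:30

Xiulan ∩ Ben: 07:30-09:00, 09:30-17:00.
Xiulan ∩ Ben ∩ Yara: 09:30-14:30, 15:30-16:30.
Xiulan ∩ Ben ∩ Yara ∩ Mateo: 09:30-14:30.
Xiulan ∩ Ben ∩ Yara ∩ Mateo ∩ Ana: 09:30-14:30.
Xiulan ∩ Ben ∩ Yara ∩ Mateo ∩ Ana ∩ Kira: 09:30-14:30.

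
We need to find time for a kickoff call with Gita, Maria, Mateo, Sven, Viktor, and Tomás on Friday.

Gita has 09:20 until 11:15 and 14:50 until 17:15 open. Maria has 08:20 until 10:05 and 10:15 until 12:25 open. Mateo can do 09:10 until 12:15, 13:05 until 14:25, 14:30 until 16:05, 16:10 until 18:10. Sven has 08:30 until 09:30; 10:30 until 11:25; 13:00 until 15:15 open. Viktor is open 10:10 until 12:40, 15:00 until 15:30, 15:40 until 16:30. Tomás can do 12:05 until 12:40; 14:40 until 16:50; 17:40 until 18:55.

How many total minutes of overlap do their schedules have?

Gita ∩ Maria: 09:20-10:05, 10:15-11:15.
Gita ∩ Maria ∩ Mateo: 09:20-10:05, 10:15-11:15.
Gita ∩ Maria ∩ Mateo ∩ Sven: 09:20-09:30, 10:30-11:15.
Gita ∩ Maria ∩ Mateo ∩ Sven ∩ Viktor: 10:30-11:15.
Gita ∩ Maria ∩ Mateo ∩ Sven ∩ Viktor ∩ Tomás: ∅.
There is no time when everyone is free.
There is no common window, so the total is 0 minutes.

0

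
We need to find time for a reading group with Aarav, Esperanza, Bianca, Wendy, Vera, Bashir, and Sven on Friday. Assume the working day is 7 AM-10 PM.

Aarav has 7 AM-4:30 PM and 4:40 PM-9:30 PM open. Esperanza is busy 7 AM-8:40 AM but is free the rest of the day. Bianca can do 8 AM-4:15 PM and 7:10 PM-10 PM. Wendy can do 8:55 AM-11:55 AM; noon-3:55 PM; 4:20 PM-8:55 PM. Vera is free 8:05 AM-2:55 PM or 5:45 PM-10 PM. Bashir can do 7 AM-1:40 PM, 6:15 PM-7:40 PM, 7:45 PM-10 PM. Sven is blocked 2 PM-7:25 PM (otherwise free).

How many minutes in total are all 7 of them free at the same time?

Aarav free: 07:00-16:30, 16:40-21:30.
Esperanza free: 08:40-22:00 (invert busy blocks within the working day).
Bianca free: 08:00-16:15, 19:10-22:00.
Wendy free: 08:55-11:55, 12:00-15:55, 16:20-20:55.
Vera free: 08:05-14:55, 17:45-22:00.
Bashir free: 07:00-13:40, 18:15-19:40, 19:45-22:00.
Sven free: 07:00-14:00, 19:25-22:00 (invert busy blocks within the working day).
Aarav ∩ Esperanza: 08:40-16:30, 16:40-21:30.
Aarav ∩ Esperanza ∩ Bianca: 08:40-16:15, 19:10-21:30.
Aarav ∩ Esperanza ∩ Bianca ∩ Wendy: 08:55-11:55, 12:00-15:55, 19:10-20:55.
Aarav ∩ Esperanza ∩ Bianca ∩ Wendy ∩ Vera: 08:55-11:55, 12:00-14:55, 19:10-20:55.
Aarav ∩ Esperanza ∩ Bianca ∩ Wendy ∩ Vera ∩ Bashir: 08:55-11:55, 12:00-13:40, 19:10-19:40, 19:45-20:55.
Aarav ∩ Esperanza ∩ Bianca ∩ Wendy ∩ Vera ∩ Bashir ∩ Sven: 08:55-11:55, 12:00-13:40, 19:25-19:40, 19:45-20:55.
Those are the intersection windows.
Summing the common windows: 180 + 100 + 15 + 70 = 365 minutes.

365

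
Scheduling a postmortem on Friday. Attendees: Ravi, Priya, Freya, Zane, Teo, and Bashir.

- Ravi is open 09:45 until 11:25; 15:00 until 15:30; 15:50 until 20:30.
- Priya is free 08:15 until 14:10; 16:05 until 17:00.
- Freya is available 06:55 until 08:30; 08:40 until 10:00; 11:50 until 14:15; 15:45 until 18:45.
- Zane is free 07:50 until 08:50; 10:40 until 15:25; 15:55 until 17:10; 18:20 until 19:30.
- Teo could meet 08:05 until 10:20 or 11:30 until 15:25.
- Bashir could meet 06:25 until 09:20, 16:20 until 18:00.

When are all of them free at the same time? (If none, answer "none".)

none

Ravi ∩ Priya: 09:45-11:25, 16:05-17:00.
Ravi ∩ Priya ∩ Freya: 09:45-10:00, 16:05-17:00.
Ravi ∩ Priya ∩ Freya ∩ Zane: 16:05-17:00.
Ravi ∩ Priya ∩ Freya ∩ Zane ∩ Teo: ∅.
Ravi ∩ Priya ∩ Freya ∩ Zane ∩ Teo ∩ Bashir: ∅.
There is no time when everyone is free.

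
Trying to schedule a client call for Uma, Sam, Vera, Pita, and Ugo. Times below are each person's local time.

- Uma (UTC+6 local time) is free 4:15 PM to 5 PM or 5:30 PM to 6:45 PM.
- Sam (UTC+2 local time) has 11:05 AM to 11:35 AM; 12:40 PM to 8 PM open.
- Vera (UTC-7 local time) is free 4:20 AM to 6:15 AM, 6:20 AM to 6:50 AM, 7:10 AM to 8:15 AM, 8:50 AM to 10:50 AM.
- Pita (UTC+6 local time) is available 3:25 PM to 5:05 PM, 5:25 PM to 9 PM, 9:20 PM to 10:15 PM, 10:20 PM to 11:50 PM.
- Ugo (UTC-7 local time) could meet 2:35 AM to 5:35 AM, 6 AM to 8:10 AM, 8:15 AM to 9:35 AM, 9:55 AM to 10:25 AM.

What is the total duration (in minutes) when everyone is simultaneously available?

65

Uma in UTC: 10:15-11:00, 11:30-12:45 (subtract 6h to convert from UTC+6).
Sam in UTC: 09:05-09:35, 10:40-18:00 (subtract 2h to convert from UTC+2).
Vera in UTC: 11:20-13:15, 13:20-13:50, 14:10-15:15, 15:50-17:50 (add 7h to convert from UTC-7).
Pita in UTC: 09:25-11:05, 11:25-15:00, 15:20-16:15, 16:20-17:50 (subtract 6h to convert from UTC+6).
Ugo in UTC: 09:35-12:35, 13:00-15:10, 15:15-16:35, 16:55-17:25 (add 7h to convert from UTC-7).
Uma ∩ Sam: 10:40-11:00, 11:30-12:45.
Uma ∩ Sam ∩ Vera: 11:30-12:45.
Uma ∩ Sam ∩ Vera ∩ Pita: 11:30-12:45.
Uma ∩ Sam ∩ Vera ∩ Pita ∩ Ugo: 11:30-12:35.
That's a single block of 65 minutes.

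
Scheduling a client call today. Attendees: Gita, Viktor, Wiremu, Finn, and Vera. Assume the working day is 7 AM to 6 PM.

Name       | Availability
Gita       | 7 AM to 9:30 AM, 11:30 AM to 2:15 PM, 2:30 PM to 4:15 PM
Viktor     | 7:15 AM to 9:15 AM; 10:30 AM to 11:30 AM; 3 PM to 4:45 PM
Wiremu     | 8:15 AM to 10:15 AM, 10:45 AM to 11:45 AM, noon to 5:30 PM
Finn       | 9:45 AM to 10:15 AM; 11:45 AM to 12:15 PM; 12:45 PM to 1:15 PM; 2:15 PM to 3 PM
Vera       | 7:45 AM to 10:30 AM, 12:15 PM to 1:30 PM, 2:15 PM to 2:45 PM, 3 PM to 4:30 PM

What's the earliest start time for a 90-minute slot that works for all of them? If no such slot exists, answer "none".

Gita ∩ Viktor: 07:15-09:15, 15:00-16:15.
Gita ∩ Viktor ∩ Wiremu: 08:15-09:15, 15:00-16:15.
Gita ∩ Viktor ∩ Wiremu ∩ Finn: ∅.
Gita ∩ Viktor ∩ Wiremu ∩ Finn ∩ Vera: ∅.
There is no time when everyone is free.
No common window is at least 90 minutes long.

none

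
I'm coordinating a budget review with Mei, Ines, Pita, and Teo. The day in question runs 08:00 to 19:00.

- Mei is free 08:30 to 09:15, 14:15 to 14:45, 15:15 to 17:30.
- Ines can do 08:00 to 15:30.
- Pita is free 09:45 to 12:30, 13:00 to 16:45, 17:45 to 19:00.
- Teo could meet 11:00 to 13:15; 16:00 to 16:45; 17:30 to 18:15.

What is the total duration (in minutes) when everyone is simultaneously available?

0

Mei ∩ Ines: 08:30-09:15, 14:15-14:45, 15:15-15:30.
Mei ∩ Ines ∩ Pita: 14:15-14:45, 15:15-15:30.
Mei ∩ Ines ∩ Pita ∩ Teo: ∅.
There is no time when everyone is free.
There is no common window, so the total is 0 minutes.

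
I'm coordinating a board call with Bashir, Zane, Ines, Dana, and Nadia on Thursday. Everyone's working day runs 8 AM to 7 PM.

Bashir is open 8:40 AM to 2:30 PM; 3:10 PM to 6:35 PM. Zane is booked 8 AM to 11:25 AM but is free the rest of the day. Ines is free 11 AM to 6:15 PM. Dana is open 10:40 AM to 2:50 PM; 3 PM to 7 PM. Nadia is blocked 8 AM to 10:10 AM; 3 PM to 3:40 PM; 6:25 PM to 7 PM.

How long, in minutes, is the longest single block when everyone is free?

Bashir free: 08:40-14:30, 15:10-18:35.
Zane free: 11:25-19:00 (invert busy blocks within the working day).
Ines free: 11:00-18:15.
Dana free: 10:40-14:50, 15:00-19:00.
Nadia free: 10:10-15:00, 15:40-18:25 (invert busy blocks within the working day).
Bashir ∩ Zane: 11:25-14:30, 15:10-18:35.
Bashir ∩ Zane ∩ Ines: 11:25-14:30, 15:10-18:15.
Bashir ∩ Zane ∩ Ines ∩ Dana: 11:25-14:30, 15:10-18:15.
Bashir ∩ Zane ∩ Ines ∩ Dana ∩ Nadia: 11:25-14:30, 15:40-18:15.
So the common availability across everyone is 11:25-14:30, 15:40-18:15.
The longest is 11:25-14:30 at 185 minutes.

185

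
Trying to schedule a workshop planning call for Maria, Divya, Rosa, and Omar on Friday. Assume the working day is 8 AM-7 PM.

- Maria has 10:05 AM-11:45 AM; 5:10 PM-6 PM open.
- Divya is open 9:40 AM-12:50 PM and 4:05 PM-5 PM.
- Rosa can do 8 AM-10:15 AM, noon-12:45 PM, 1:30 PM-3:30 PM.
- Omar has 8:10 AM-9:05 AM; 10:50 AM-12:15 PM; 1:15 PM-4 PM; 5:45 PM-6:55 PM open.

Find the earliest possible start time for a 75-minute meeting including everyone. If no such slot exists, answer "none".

none

Maria ∩ Divya: 10:05-11:45.
Maria ∩ Divya ∩ Rosa: 10:05-10:15.
Maria ∩ Divya ∩ Rosa ∩ Omar: ∅.
There is no time when everyone is free.
No common window is at least 75 minutes long.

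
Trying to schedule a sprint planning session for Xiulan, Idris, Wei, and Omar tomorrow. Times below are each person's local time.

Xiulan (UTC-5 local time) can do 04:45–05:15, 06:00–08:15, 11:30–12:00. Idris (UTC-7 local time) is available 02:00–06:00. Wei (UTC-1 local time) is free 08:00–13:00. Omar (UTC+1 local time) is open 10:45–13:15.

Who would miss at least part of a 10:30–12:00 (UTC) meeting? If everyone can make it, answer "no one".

Xiulan in UTC: 09:45-10:15, 11:00-13:15, 16:30-17:00 (add 5h to convert from UTC-5).
Idris in UTC: 09:00-13:00 (add 7h to convert from UTC-7).
Wei in UTC: 09:00-14:00 (add 1h to convert from UTC-1).
Omar in UTC: 09:45-12:15 (subtract 1h to convert from UTC+1).
Xiulan: not fully free for 10:30-12:00. Idris: free for 10:30-12:00. Wei: free for 10:30-12:00. Omar: free for 10:30-12:00.

Xiulan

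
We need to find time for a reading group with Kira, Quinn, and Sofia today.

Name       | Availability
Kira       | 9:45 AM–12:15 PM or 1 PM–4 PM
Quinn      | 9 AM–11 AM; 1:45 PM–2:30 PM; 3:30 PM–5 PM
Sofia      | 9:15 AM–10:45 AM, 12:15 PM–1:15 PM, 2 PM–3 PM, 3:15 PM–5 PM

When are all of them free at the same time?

09:45-10:45, 14:00-14:30, 15:30-16:00

Kira ∩ Quinn: 09:45-11:00, 13:45-14:30, 15:30-16:00.
Kira ∩ Quinn ∩ Sofia: 09:45-10:45, 14:00-14:30, 15:30-16:00.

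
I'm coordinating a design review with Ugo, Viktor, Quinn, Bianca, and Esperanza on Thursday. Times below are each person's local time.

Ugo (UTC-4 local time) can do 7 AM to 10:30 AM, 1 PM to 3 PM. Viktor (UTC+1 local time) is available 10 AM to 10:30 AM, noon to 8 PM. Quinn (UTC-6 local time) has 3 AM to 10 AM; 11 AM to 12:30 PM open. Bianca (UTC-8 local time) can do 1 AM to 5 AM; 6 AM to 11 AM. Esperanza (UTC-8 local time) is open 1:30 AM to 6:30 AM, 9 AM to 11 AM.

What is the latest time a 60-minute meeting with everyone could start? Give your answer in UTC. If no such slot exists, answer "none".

17:30

Ugo in UTC: 11:00-14:30, 17:00-19:00 (add 4h to convert from UTC-4).
Viktor in UTC: 09:00-09:30, 11:00-19:00 (subtract 1h to convert from UTC+1).
Quinn in UTC: 09:00-16:00, 17:00-18:30 (add 6h to convert from UTC-6).
Bianca in UTC: 09:00-13:00, 14:00-19:00 (add 8h to convert from UTC-8).
Esperanza in UTC: 09:30-14:30, 17:00-19:00 (add 8h to convert from UTC-8).
Ugo ∩ Viktor: 11:00-14:30, 17:00-19:00.
Ugo ∩ Viktor ∩ Quinn: 11:00-14:30, 17:00-18:30.
Ugo ∩ Viktor ∩ Quinn ∩ Bianca: 11:00-13:00, 14:00-14:30, 17:00-18:30.
Ugo ∩ Viktor ∩ Quinn ∩ Bianca ∩ Esperanza: 11:00-13:00, 14:00-14:30, 17:00-18:30.
The last common window of at least 60 minutes is 17:00-18:30; a 60-minute meeting can start as late as 17:30 and still end by 18:30.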